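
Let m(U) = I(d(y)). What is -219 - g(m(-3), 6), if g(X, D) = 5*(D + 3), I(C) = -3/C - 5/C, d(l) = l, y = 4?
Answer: -264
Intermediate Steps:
I(C) = -8/C
m(U) = -2 (m(U) = -8/4 = -8*¼ = -2)
g(X, D) = 15 + 5*D (g(X, D) = 5*(3 + D) = 15 + 5*D)
-219 - g(m(-3), 6) = -219 - (15 + 5*6) = -219 - (15 + 30) = -219 - 1*45 = -219 - 45 = -264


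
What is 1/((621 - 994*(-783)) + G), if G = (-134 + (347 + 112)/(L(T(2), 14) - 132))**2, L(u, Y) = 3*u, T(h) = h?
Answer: 196/156382237 ≈ 1.2533e-6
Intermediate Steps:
G = 3713329/196 (G = (-134 + (347 + 112)/(3*2 - 132))**2 = (-134 + 459/(6 - 132))**2 = (-134 + 459/(-126))**2 = (-134 + 459*(-1/126))**2 = (-134 - 51/14)**2 = (-1927/14)**2 = 3713329/196 ≈ 18946.)
1/((621 - 994*(-783)) + G) = 1/((621 - 994*(-783)) + 3713329/196) = 1/((621 + 778302) + 3713329/196) = 1/(778923 + 3713329/196) = 1/(156382237/196) = 196/156382237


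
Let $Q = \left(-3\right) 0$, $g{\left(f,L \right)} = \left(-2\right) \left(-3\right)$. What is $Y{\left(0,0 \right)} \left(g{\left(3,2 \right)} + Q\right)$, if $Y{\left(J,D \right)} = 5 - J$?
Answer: $30$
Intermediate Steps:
$g{\left(f,L \right)} = 6$
$Q = 0$
$Y{\left(0,0 \right)} \left(g{\left(3,2 \right)} + Q\right) = \left(5 - 0\right) \left(6 + 0\right) = \left(5 + 0\right) 6 = 5 \cdot 6 = 30$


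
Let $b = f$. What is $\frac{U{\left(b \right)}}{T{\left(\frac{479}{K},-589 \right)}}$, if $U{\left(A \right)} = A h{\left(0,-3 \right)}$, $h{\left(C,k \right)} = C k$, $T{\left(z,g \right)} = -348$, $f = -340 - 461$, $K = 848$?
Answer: $0$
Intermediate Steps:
$f = -801$
$b = -801$
$U{\left(A \right)} = 0$ ($U{\left(A \right)} = A 0 \left(-3\right) = A 0 = 0$)
$\frac{U{\left(b \right)}}{T{\left(\frac{479}{K},-589 \right)}} = \frac{0}{-348} = 0 \left(- \frac{1}{348}\right) = 0$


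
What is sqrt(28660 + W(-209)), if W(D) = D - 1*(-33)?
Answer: 2*sqrt(7121) ≈ 168.77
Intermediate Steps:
W(D) = 33 + D (W(D) = D + 33 = 33 + D)
sqrt(28660 + W(-209)) = sqrt(28660 + (33 - 209)) = sqrt(28660 - 176) = sqrt(28484) = 2*sqrt(7121)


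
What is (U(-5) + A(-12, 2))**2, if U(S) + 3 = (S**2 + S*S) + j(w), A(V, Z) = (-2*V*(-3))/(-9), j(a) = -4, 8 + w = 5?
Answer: 2601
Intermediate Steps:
w = -3 (w = -8 + 5 = -3)
A(V, Z) = -2*V/3 (A(V, Z) = (6*V)*(-1/9) = -2*V/3)
U(S) = -7 + 2*S**2 (U(S) = -3 + ((S**2 + S*S) - 4) = -3 + ((S**2 + S**2) - 4) = -3 + (2*S**2 - 4) = -3 + (-4 + 2*S**2) = -7 + 2*S**2)
(U(-5) + A(-12, 2))**2 = ((-7 + 2*(-5)**2) - 2/3*(-12))**2 = ((-7 + 2*25) + 8)**2 = ((-7 + 50) + 8)**2 = (43 + 8)**2 = 51**2 = 2601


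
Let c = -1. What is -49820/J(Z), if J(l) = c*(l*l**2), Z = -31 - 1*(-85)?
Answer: 12455/39366 ≈ 0.31639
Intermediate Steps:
Z = 54 (Z = -31 + 85 = 54)
J(l) = -l**3 (J(l) = -l*l**2 = -l**3)
-49820/J(Z) = -49820/((-1*54**3)) = -49820/((-1*157464)) = -49820/(-157464) = -49820*(-1/157464) = 12455/39366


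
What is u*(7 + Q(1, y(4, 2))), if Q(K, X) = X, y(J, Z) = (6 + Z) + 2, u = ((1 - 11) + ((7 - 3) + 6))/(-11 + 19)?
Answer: 0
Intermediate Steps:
u = 0 (u = (-10 + (4 + 6))/8 = (-10 + 10)*(⅛) = 0*(⅛) = 0)
y(J, Z) = 8 + Z
u*(7 + Q(1, y(4, 2))) = 0*(7 + (8 + 2)) = 0*(7 + 10) = 0*17 = 0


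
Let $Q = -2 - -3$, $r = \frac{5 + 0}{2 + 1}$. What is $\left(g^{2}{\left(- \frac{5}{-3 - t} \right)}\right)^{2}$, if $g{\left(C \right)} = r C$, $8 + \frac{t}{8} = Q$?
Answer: $\frac{390625}{639128961} \approx 0.00061118$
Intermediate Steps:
$r = \frac{5}{3} \approx 1.6667$
$Q = 1$ ($Q = -2 + 3 = 1$)
$t = -56$ ($t = -64 + 8 \cdot 1 = -64 + 8 = -56$)
$g{\left(C \right)} = \frac{5 C}{3}$
$\left(g^{2}{\left(- \frac{5}{-3 - t} \right)}\right)^{2} = \left(\left(\frac{5 \left(- \frac{5}{-3 - -56}\right)}{3}\right)^{2}\right)^{2} = \left(\left(\frac{5 \left(- \frac{5}{-3 + 56}\right)}{3}\right)^{2}\right)^{2} = \left(\left(\frac{5 \left(- \frac{5}{53}\right)}{3}\right)^{2}\right)^{2} = \left(\left(\frac{5 \left(\left(-5\right) \frac{1}{53}\right)}{3}\right)^{2}\right)^{2} = \left(\left(\frac{5}{3} \left(- \frac{5}{53}\right)\right)^{2}\right)^{2} = \left(\left(- \frac{25}{159}\right)^{2}\right)^{2} = \left(\frac{625}{25281}\right)^{2} = \frac{390625}{639128961}$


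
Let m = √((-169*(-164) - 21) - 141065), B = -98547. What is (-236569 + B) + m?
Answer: -335116 + I*√113370 ≈ -3.3512e+5 + 336.7*I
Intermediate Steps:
m = I*√113370 (m = √((27716 - 21) - 141065) = √(27695 - 141065) = √(-113370) = I*√113370 ≈ 336.7*I)
(-236569 + B) + m = (-236569 - 98547) + I*√113370 = -335116 + I*√113370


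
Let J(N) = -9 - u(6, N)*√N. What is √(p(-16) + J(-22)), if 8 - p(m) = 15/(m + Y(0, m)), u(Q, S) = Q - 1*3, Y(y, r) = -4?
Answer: √(-1 - 12*I*√22)/2 ≈ 2.629 - 2.6761*I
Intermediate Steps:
u(Q, S) = -3 + Q (u(Q, S) = Q - 3 = -3 + Q)
p(m) = 8 - 15/(-4 + m) (p(m) = 8 - 15/(m - 4) = 8 - 15/(-4 + m))
J(N) = -9 - 3*√N (J(N) = -9 - (-3 + 6)*√N = -9 - 3*√N)
√(p(-16) + J(-22)) = √((-47 + 8*(-16))/(-4 - 16) + (-9 - 3*I*√22)) = √((-47 - 128)/(-20) + (-9 - 3*I*√22)) = √(-1/20*(-175) + (-9 - 3*I*√22)) = √(35/4 + (-9 - 3*I*√22)) = √(-¼ - 3*I*√22)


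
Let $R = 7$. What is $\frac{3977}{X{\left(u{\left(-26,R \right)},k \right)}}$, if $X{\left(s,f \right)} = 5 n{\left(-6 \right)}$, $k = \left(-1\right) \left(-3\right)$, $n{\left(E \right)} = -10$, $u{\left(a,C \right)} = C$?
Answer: $- \frac{3977}{50} \approx -79.54$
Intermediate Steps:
$k = 3$
$X{\left(s,f \right)} = -50$ ($X{\left(s,f \right)} = 5 \left(-10\right) = -50$)
$\frac{3977}{X{\left(u{\left(-26,R \right)},k \right)}} = \frac{3977}{-50} = 3977 \left(- \frac{1}{50}\right) = - \frac{3977}{50}$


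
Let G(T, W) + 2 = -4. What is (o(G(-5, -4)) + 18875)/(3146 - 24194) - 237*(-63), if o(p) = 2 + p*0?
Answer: 314248811/21048 ≈ 14930.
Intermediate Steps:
G(T, W) = -6 (G(T, W) = -2 - 4 = -6)
o(p) = 2 (o(p) = 2 + 0 = 2)
(o(G(-5, -4)) + 18875)/(3146 - 24194) - 237*(-63) = (2 + 18875)/(3146 - 24194) - 237*(-63) = 18877/(-21048) - 1*(-14931) = 18877*(-1/21048) + 14931 = -18877/21048 + 14931 = 314248811/21048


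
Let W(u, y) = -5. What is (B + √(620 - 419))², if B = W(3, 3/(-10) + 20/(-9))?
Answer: (5 - √201)² ≈ 84.226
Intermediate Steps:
B = -5
(B + √(620 - 419))² = (-5 + √(620 - 419))² = (-5 + √201)²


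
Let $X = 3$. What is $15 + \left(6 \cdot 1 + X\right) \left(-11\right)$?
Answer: $-84$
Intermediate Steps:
$15 + \left(6 \cdot 1 + X\right) \left(-11\right) = 15 + \left(6 \cdot 1 + 3\right) \left(-11\right) = 15 + \left(6 + 3\right) \left(-11\right) = 15 + 9 \left(-11\right) = 15 - 99 = -84$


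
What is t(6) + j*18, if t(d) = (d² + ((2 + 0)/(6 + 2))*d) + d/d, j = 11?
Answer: 473/2 ≈ 236.50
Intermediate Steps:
t(d) = 1 + d² + d/4 (t(d) = (d² + (2/8)*d) + 1 = (d² + (2*(⅛))*d) + 1 = (d² + d/4) + 1 = 1 + d² + d/4)
t(6) + j*18 = (1 + 6² + (¼)*6) + 11*18 = (1 + 36 + 3/2) + 198 = 77/2 + 198 = 473/2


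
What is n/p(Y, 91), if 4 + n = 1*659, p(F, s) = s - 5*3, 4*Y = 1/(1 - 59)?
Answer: 655/76 ≈ 8.6184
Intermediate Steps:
Y = -1/232 (Y = 1/(4*(1 - 59)) = (1/4)/(-58) = (1/4)*(-1/58) = -1/232 ≈ -0.0043103)
p(F, s) = -15 + s (p(F, s) = s - 15 = -15 + s)
n = 655 (n = -4 + 1*659 = -4 + 659 = 655)
n/p(Y, 91) = 655/(-15 + 91) = 655/76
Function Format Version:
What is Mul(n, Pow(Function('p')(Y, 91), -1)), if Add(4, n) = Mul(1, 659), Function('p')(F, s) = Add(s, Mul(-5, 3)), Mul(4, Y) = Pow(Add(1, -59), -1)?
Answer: Rational(655, 76) ≈ 8.6184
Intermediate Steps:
Y = Rational(-1, 232) (Y = Mul(Rational(1, 4), Pow(Add(1, -59), -1)) = Mul(Rational(1, 4), Pow(-58, -1)) = Mul(Rational(1, 4), Rational(-1, 58)) = Rational(-1, 232) ≈ -0.0043103)
Function('p')(F, s) = Add(-15, s) (Function('p')(F, s) = Add(s, -15) = Add(-15, s))
n = 655 (n = Add(-4, Mul(1, 659)) = Add(-4, 659) = 655)
Mul(n, Pow(Function('p')(Y, 91), -1)) = Mul(655, Pow(Add(-15, 91), -1)) = Mul(655, Pow(76, -1)) = Mul(655, Rational(1, 76)) = Rational(655, 76)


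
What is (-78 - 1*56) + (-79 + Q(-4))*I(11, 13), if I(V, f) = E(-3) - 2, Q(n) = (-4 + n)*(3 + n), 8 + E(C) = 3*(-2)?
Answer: 1002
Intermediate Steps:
E(C) = -14 (E(C) = -8 + 3*(-2) = -8 - 6 = -14)
I(V, f) = -16 (I(V, f) = -14 - 2 = -16)
(-78 - 1*56) + (-79 + Q(-4))*I(11, 13) = (-78 - 1*56) + (-79 + (-12 + (-4)² - 1*(-4)))*(-16) = (-78 - 56) + (-79 + (-12 + 16 + 4))*(-16) = -134 + (-79 + 8)*(-16) = -134 - 71*(-16) = -134 + 1136 = 1002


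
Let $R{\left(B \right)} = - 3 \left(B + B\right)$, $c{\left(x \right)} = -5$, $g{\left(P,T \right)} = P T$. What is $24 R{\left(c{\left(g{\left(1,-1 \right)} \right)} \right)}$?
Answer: $720$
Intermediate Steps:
$R{\left(B \right)} = - 6 B$ ($R{\left(B \right)} = - 3 \cdot 2 B = - 6 B$)
$24 R{\left(c{\left(g{\left(1,-1 \right)} \right)} \right)} = 24 \left(\left(-6\right) \left(-5\right)\right) = 24 \cdot 30 = 720$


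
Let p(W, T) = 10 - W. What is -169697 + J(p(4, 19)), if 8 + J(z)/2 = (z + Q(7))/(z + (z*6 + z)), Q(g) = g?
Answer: -4073099/24 ≈ -1.6971e+5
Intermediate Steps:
J(z) = -16 + (7 + z)/(4*z) (J(z) = -16 + 2*((z + 7)/(z + (z*6 + z))) = -16 + 2*((7 + z)/(z + (6*z + z))) = -16 + 2*((7 + z)/(z + 7*z)) = -16 + 2*((7 + z)/((8*z))) = -16 + 2*((7 + z)*(1/(8*z))) = -16 + 2*((7 + z)/(8*z)) = -16 + (7 + z)/(4*z))
-169697 + J(p(4, 19)) = -169697 + 7*(1 - 9*(10 - 1*4))/(4*(10 - 1*4)) = -169697 + 7*(1 - 9*(10 - 4))/(4*(10 - 4)) = -169697 + (7/4)*(1 - 9*6)/6 = -169697 + (7/4)*(1/6)*(1 - 54) = -169697 + (7/4)*(1/6)*(-53) = -169697 - 371/24 = -4073099/24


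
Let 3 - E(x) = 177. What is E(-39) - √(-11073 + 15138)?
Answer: -174 - √4065 ≈ -237.76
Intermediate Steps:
E(x) = -174 (E(x) = 3 - 1*177 = 3 - 177 = -174)
E(-39) - √(-11073 + 15138) = -174 - √(-11073 + 15138) = -174 - √4065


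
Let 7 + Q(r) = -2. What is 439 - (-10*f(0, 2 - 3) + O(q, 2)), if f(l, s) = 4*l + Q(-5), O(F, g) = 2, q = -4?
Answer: 347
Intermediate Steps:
Q(r) = -9 (Q(r) = -7 - 2 = -9)
f(l, s) = -9 + 4*l (f(l, s) = 4*l - 9 = -9 + 4*l)
439 - (-10*f(0, 2 - 3) + O(q, 2)) = 439 - (-10*(-9 + 4*0) + 2) = 439 - (-10*(-9 + 0) + 2) = 439 - (-10*(-9) + 2) = 439 - (90 + 2) = 439 - 1*92 = 439 - 92 = 347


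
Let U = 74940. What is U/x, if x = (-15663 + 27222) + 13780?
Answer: 74940/25339 ≈ 2.9575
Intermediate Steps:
x = 25339 (x = 11559 + 13780 = 25339)
U/x = 74940/25339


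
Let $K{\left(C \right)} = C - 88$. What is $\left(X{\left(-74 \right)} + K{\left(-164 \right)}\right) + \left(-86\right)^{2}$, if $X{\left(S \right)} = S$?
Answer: $7070$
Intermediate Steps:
$K{\left(C \right)} = -88 + C$ ($K{\left(C \right)} = C - 88 = -88 + C$)
$\left(X{\left(-74 \right)} + K{\left(-164 \right)}\right) + \left(-86\right)^{2} = \left(-74 - 252\right) + \left(-86\right)^{2} = \left(-74 - 252\right) + 7396 = -326 + 7396 = 7070$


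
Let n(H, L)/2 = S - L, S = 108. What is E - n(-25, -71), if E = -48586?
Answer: -48944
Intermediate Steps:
n(H, L) = 216 - 2*L (n(H, L) = 2*(108 - L) = 216 - 2*L)
E - n(-25, -71) = -48586 - (216 - 2*(-71)) = -48586 - (216 + 142) = -48586 - 1*358 = -48586 - 358 = -48944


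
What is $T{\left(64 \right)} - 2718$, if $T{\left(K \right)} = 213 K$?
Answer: $10914$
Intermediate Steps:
$T{\left(64 \right)} - 2718 = 213 \cdot 64 - 2718 = 13632 - 2718 = 10914$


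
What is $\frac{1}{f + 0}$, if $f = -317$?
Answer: $- \frac{1}{317} \approx -0.0031546$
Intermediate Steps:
$\frac{1}{f + 0} = \frac{1}{-317 + 0} = \frac{1}{-317} = - \frac{1}{317}$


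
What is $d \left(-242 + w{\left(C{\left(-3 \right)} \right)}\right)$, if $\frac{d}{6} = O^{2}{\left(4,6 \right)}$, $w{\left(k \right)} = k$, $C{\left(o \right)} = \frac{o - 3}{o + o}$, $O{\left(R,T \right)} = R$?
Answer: $-23136$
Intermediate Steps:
$C{\left(o \right)} = \frac{-3 + o}{2 o}$
$d = 96$ ($d = 6 \cdot 4^{2} = 6 \cdot 16 = 96$)
$d \left(-242 + w{\left(C{\left(-3 \right)} \right)}\right) = 96 \left(-242 + \frac{-3 - 3}{2 \left(-3\right)}\right) = 96 \left(-242 + \frac{1}{2} \left(- \frac{1}{3}\right) \left(-6\right)\right) = 96 \left(-242 + 1\right) = 96 \left(-241\right) = -23136$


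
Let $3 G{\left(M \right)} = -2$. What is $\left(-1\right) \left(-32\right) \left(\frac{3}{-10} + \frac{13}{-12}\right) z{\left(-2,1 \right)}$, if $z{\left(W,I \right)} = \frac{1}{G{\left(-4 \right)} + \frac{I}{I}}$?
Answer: $- \frac{664}{5} \approx -132.8$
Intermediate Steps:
$G{\left(M \right)} = - \frac{2}{3}$ ($G{\left(M \right)} = \frac{1}{3} \left(-2\right) = - \frac{2}{3}$)
$z{\left(W,I \right)} = 3$ ($z{\left(W,I \right)} = \frac{1}{- \frac{2}{3} + \frac{I}{I}} = \frac{1}{- \frac{2}{3} + 1} = \frac{1}{\frac{1}{3}} = 3$)
$\left(-1\right) \left(-32\right) \left(\frac{3}{-10} + \frac{13}{-12}\right) z{\left(-2,1 \right)} = \left(-1\right) \left(-32\right) \left(\frac{3}{-10} + \frac{13}{-12}\right) 3 = 32 \left(3 \left(- \frac{1}{10}\right) + 13 \left(- \frac{1}{12}\right)\right) 3 = 32 \left(- \frac{3}{10} - \frac{13}{12}\right) 3 = 32 \left(- \frac{83}{60}\right) 3 = \left(- \frac{664}{15}\right) 3 = - \frac{664}{5}$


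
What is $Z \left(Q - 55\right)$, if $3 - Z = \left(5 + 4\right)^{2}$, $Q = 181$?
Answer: $-9828$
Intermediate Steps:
$Z = -78$ ($Z = 3 - \left(5 + 4\right)^{2} = 3 - 9^{2} = 3 - 81 = -78$)
$Z \left(Q - 55\right) = - 78 \left(181 - 55\right) = \left(-78\right) 126 = -9828$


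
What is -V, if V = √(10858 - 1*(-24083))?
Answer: -√34941 ≈ -186.93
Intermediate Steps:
V = √34941 (V = √(10858 + 24083) = √34941 ≈ 186.93)
-V = -√34941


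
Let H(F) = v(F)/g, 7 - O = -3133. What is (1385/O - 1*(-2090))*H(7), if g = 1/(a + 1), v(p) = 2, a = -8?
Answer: -9189579/314 ≈ -29266.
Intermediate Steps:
O = 3140 (O = 7 - 1*(-3133) = 7 + 3133 = 3140)
g = -⅐ (g = 1/(-8 + 1) = 1/(-7) = -⅐ ≈ -0.14286)
H(F) = -14 (H(F) = 2/(-⅐) = 2*(-7) = -14)
(1385/O - 1*(-2090))*H(7) = (1385/3140 - 1*(-2090))*(-14) = (1385*(1/3140) + 2090)*(-14) = (277/628 + 2090)*(-14) = (1312797/628)*(-14) = -9189579/314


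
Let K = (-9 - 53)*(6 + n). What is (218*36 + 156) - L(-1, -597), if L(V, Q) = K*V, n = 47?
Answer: 4718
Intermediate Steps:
K = -3286 (K = (-9 - 53)*(6 + 47) = -62*53 = -3286)
L(V, Q) = -3286*V
(218*36 + 156) - L(-1, -597) = (218*36 + 156) - (-3286)*(-1) = (7848 + 156) - 1*3286 = 8004 - 3286 = 4718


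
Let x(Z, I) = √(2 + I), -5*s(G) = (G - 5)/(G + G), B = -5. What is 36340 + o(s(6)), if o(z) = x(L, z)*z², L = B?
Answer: 36340 + √1785/108000 ≈ 36340.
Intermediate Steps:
L = -5
s(G) = -(-5 + G)/(10*G) (s(G) = -(G - 5)/(5*(G + G)) = -(-5 + G)/(5*(2*G)) = -(-5 + G)*1/(2*G)/5 = -(-5 + G)/(10*G))
o(z) = z²*√(2 + z) (o(z) = √(2 + z)*z² = z²*√(2 + z))
36340 + o(s(6)) = 36340 + ((⅒)*(5 - 1*6)/6)²*√(2 + (⅒)*(5 - 1*6)/6) = 36340 + ((⅒)*(⅙)*(5 - 6))²*√(2 + (⅒)*(⅙)*(5 - 6)) = 36340 + ((⅒)*(⅙)*(-1))²*√(2 + (⅒)*(⅙)*(-1)) = 36340 + (-1/60)²*√(2 - 1/60) = 36340 + √(119/60)/3600 = 36340 + (√1785/30)/3600 = 36340 + √1785/108000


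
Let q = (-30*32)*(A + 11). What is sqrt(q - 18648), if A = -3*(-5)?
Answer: 2*I*sqrt(10902) ≈ 208.83*I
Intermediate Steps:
A = 15
q = -24960 (q = (-30*32)*(15 + 11) = -960*26 = -24960)
sqrt(q - 18648) = sqrt(-24960 - 18648) = sqrt(-43608) = 2*I*sqrt(10902)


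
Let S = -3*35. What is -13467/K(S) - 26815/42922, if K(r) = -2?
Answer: 144494236/21461 ≈ 6732.9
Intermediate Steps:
S = -105
-13467/K(S) - 26815/42922 = -13467/(-2) - 26815/42922 = -13467*(-½) - 26815*1/42922 = 13467/2 - 26815/42922 = 144494236/21461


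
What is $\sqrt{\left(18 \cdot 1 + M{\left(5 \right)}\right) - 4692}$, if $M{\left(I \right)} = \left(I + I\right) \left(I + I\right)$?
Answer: $i \sqrt{4574} \approx 67.631 i$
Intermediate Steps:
$M{\left(I \right)} = 4 I^{2}$ ($M{\left(I \right)} = 2 I 2 I = 4 I^{2}$)
$\sqrt{\left(18 \cdot 1 + M{\left(5 \right)}\right) - 4692} = \sqrt{\left(18 \cdot 1 + 4 \cdot 5^{2}\right) - 4692} = \sqrt{\left(18 + 4 \cdot 25\right) - 4692} = \sqrt{\left(18 + 100\right) - 4692} = \sqrt{118 - 4692} = \sqrt{-4574} = i \sqrt{4574}$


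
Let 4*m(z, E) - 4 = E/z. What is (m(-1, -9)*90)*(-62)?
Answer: -18135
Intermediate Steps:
m(z, E) = 1 + E/(4*z) (m(z, E) = 1 + (E/z)/4 = 1 + E/(4*z))
(m(-1, -9)*90)*(-62) = (((-1 + (¼)*(-9))/(-1))*90)*(-62) = (-(-1 - 9/4)*90)*(-62) = (-1*(-13/4)*90)*(-62) = ((13/4)*90)*(-62) = (585/2)*(-62) = -18135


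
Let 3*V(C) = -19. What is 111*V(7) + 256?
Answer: -447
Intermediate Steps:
V(C) = -19/3 (V(C) = (1/3)*(-19) = -19/3)
111*V(7) + 256 = 111*(-19/3) + 256 = -703 + 256 = -447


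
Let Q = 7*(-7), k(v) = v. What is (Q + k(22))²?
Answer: 729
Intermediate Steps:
Q = -49
(Q + k(22))² = (-49 + 22)² = (-27)² = 729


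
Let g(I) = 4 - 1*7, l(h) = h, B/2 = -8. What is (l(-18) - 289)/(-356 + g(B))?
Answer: 307/359 ≈ 0.85515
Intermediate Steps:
B = -16 (B = 2*(-8) = -16)
g(I) = -3 (g(I) = 4 - 7 = -3)
(l(-18) - 289)/(-356 + g(B)) = (-18 - 289)/(-356 - 3) = -307/(-359) = -307*(-1/359) = 307/359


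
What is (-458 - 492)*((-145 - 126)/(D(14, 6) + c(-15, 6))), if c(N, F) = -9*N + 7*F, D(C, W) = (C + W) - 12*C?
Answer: 257450/29 ≈ 8877.6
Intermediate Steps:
D(C, W) = W - 11*C
(-458 - 492)*((-145 - 126)/(D(14, 6) + c(-15, 6))) = (-458 - 492)*((-145 - 126)/((6 - 11*14) + (-9*(-15) + 7*6))) = -(-257450)/((6 - 154) + (135 + 42)) = -(-257450)/(-148 + 177) = -(-257450)/29 = -950*(-271/29) = 257450/29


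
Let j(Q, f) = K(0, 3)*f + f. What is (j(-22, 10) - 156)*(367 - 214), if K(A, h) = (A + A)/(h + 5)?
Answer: -22338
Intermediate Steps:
K(A, h) = 2*A/(5 + h) (K(A, h) = (2*A)/(5 + h) = 2*A/(5 + h))
j(Q, f) = f (j(Q, f) = (2*0/(5 + 3))*f + f = (2*0/8)*f + f = (2*0*(1/8))*f + f = 0*f + f = 0 + f = f)
(j(-22, 10) - 156)*(367 - 214) = (10 - 156)*(367 - 214) = -146*153 = -22338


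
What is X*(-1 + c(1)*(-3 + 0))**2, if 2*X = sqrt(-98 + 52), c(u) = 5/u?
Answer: 128*I*sqrt(46) ≈ 868.14*I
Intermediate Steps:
X = I*sqrt(46)/2 (X = sqrt(-98 + 52)/2 = sqrt(-46)/2 = (I*sqrt(46))/2 = I*sqrt(46)/2 ≈ 3.3912*I)
X*(-1 + c(1)*(-3 + 0))**2 = (I*sqrt(46)/2)*(-1 + (5/1)*(-3 + 0))**2 = (I*sqrt(46)/2)*(-1 + (5*1)*(-3))**2 = (I*sqrt(46)/2)*(-1 + 5*(-3))**2 = (I*sqrt(46)/2)*(-1 - 15)**2 = (I*sqrt(46)/2)*(-16)**2 = (I*sqrt(46)/2)*256 = 128*I*sqrt(46)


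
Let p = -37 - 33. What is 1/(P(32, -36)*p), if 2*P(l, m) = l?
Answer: -1/1120 ≈ -0.00089286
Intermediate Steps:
P(l, m) = l/2
p = -70
1/(P(32, -36)*p) = 1/(((1/2)*32)*(-70)) = 1/(16*(-70)) = 1/(-1120) = -1/1120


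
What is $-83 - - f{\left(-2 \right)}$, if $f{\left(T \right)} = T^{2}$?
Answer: $-79$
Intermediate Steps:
$-83 - - f{\left(-2 \right)} = -83 - - \left(-2\right)^{2} = -83 - \left(-1\right) 4 = -83 - -4 = -83 + 4 = -79$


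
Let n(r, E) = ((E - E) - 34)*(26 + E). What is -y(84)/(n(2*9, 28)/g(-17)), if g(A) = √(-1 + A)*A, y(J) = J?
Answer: -7*I*√2/3 ≈ -3.2998*I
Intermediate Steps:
g(A) = A*√(-1 + A)
n(r, E) = -884 - 34*E (n(r, E) = (0 - 34)*(26 + E) = -34*(26 + E) = -884 - 34*E)
-y(84)/(n(2*9, 28)/g(-17)) = -84/((-884 - 34*28)/((-17*√(-1 - 17)))) = -84/((-884 - 952)/((-51*I*√2))) = -84/((-1836*I*√2/102)) = -84/((-18*I*√2)) = -84*I*√2/36 = -7*I*√2/3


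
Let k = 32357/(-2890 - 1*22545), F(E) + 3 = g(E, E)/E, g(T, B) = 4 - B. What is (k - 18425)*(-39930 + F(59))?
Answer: 1104239583159664/1500665 ≈ 7.3583e+8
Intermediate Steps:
F(E) = -3 + (4 - E)/E
k = -32357/25435 (k = 32357/(-2890 - 22545) = 32357/(-25435) = 32357*(-1/25435) = -32357/25435 ≈ -1.2721)
(k - 18425)*(-39930 + F(59)) = (-32357/25435 - 18425)*(-39930 + (-4 + 4/59)) = -468672232*(-39930 + (-4 + 4*(1/59)))/25435 = -468672232*(-39930 + (-4 + 4/59))/25435 = -468672232*(-39930 - 232/59)/25435 = -468672232/25435*(-2356102/59) = 1104239583159664/1500665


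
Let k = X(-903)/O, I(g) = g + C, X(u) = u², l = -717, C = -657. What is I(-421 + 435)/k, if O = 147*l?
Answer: 153677/1849 ≈ 83.114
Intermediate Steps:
O = -105399 (O = 147*(-717) = -105399)
I(g) = -657 + g (I(g) = g - 657 = -657 + g)
k = -1849/239 (k = (-903)²/(-105399) = 815409*(-1/105399) = -1849/239 ≈ -7.7364)
I(-421 + 435)/k = (-657 + (-421 + 435))/(-1849/239) = (-657 + 14)*(-239/1849) = -643*(-239/1849) = 153677/1849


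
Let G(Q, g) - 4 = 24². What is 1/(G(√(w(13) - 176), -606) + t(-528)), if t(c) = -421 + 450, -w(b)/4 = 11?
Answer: 1/609 ≈ 0.0016420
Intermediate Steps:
w(b) = -44 (w(b) = -4*11 = -44)
G(Q, g) = 580 (G(Q, g) = 4 + 24² = 4 + 576 = 580)
t(c) = 29
1/(G(√(w(13) - 176), -606) + t(-528)) = 1/(580 + 29) = 1/609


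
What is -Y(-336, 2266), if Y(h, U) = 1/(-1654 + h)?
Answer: 1/1990 ≈ 0.00050251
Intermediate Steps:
-Y(-336, 2266) = -1/(-1654 - 336) = -1/(-1990) = -1*(-1/1990) = 1/1990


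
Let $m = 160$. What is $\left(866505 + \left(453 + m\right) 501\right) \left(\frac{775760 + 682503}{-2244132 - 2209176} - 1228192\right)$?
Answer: $- \frac{356618089893132199}{247406} \approx -1.4414 \cdot 10^{12}$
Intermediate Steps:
$\left(866505 + \left(453 + m\right) 501\right) \left(\frac{775760 + 682503}{-2244132 - 2209176} - 1228192\right) = \left(866505 + \left(453 + 160\right) 501\right) \left(\frac{775760 + 682503}{-2244132 - 2209176} - 1228192\right) = \left(866505 + 613 \cdot 501\right) \left(\frac{1458263}{-4453308} - 1228192\right) = \left(866505 + 307113\right) \left(1458263 \left(- \frac{1}{4453308}\right) - 1228192\right) = 1173618 \left(- \frac{1458263}{4453308} - 1228192\right) = 1173618 \left(- \frac{5469518717399}{4453308}\right) = - \frac{356618089893132199}{247406}$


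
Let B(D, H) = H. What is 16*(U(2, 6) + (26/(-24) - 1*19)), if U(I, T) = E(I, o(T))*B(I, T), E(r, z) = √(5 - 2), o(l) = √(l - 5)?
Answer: -964/3 + 96*√3 ≈ -155.06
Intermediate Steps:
o(l) = √(-5 + l)
E(r, z) = √3
U(I, T) = T*√3 (U(I, T) = √3*T = T*√3)
16*(U(2, 6) + (26/(-24) - 1*19)) = 16*(6*√3 + (26/(-24) - 1*19)) = 16*(6*√3 + (26*(-1/24) - 19)) = 16*(6*√3 + (-13/12 - 19)) = 16*(6*√3 - 241/12) = 16*(-241/12 + 6*√3) = -964/3 + 96*√3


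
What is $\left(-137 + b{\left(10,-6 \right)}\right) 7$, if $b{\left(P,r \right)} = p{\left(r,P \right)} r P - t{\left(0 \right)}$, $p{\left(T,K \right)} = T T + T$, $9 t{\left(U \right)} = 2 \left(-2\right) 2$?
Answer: $- \frac{121975}{9} \approx -13553.0$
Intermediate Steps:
$t{\left(U \right)} = - \frac{8}{9}$ ($t{\left(U \right)} = \frac{2 \left(-2\right) 2}{9} = \frac{\left(-4\right) 2}{9} = \frac{1}{9} \left(-8\right) = - \frac{8}{9}$)
$p{\left(T,K \right)} = T + T^{2}$ ($p{\left(T,K \right)} = T^{2} + T = T + T^{2}$)
$b{\left(P,r \right)} = \frac{8}{9} + P r^{2} \left(1 + r\right)$ ($b{\left(P,r \right)} = r \left(1 + r\right) r P - - \frac{8}{9} = r^{2} \left(1 + r\right) P + \frac{8}{9} = P r^{2} \left(1 + r\right) + \frac{8}{9} = \frac{8}{9} + P r^{2} \left(1 + r\right)$)
$\left(-137 + b{\left(10,-6 \right)}\right) 7 = \left(-137 + \left(\frac{8}{9} + 10 \left(-6\right)^{2} \left(1 - 6\right)\right)\right) 7 = \left(-137 + \left(\frac{8}{9} + 10 \cdot 36 \left(-5\right)\right)\right) 7 = \left(-137 + \left(\frac{8}{9} - 1800\right)\right) 7 = \left(-137 - \frac{16192}{9}\right) 7 = \left(- \frac{17425}{9}\right) 7 = - \frac{121975}{9}$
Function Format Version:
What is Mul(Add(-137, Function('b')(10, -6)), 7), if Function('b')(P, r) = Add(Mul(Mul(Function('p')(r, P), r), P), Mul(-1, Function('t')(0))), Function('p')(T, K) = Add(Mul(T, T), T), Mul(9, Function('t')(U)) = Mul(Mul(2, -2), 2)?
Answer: Rational(-121975, 9) ≈ -13553.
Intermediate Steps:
Function('t')(U) = Rational(-8, 9) (Function('t')(U) = Mul(Rational(1, 9), Mul(Mul(2, -2), 2)) = Mul(Rational(1, 9), Mul(-4, 2)) = Mul(Rational(1, 9), -8) = Rational(-8, 9))
Function('p')(T, K) = Add(T, Pow(T, 2)) (Function('p')(T, K) = Add(Pow(T, 2), T) = Add(T, Pow(T, 2)))
Function('b')(P, r) = Add(Rational(8, 9), Mul(P, Pow(r, 2), Add(1, r))) (Function('b')(P, r) = Add(Mul(Mul(Mul(r, Add(1, r)), r), P), Mul(-1, Rational(-8, 9))) = Add(Mul(Mul(Pow(r, 2), Add(1, r)), P), Rational(8, 9)) = Add(Mul(P, Pow(r, 2), Add(1, r)), Rational(8, 9)) = Add(Rational(8, 9), Mul(P, Pow(r, 2), Add(1, r))))
Mul(Add(-137, Function('b')(10, -6)), 7) = Mul(Add(-137, Add(Rational(8, 9), Mul(10, Pow(-6, 2), Add(1, -6)))), 7) = Mul(Add(-137, Add(Rational(8, 9), Mul(10, 36, -5))), 7) = Mul(Add(-137, Add(Rational(8, 9), -1800)), 7) = Mul(Add(-137, Rational(-16192, 9)), 7) = Mul(Rational(-17425, 9), 7) = Rational(-121975, 9)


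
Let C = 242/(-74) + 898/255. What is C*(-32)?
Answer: -75872/9435 ≈ -8.0415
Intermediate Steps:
C = 2371/9435 (C = 242*(-1/74) + 898*(1/255) = -121/37 + 898/255 = 2371/9435 ≈ 0.25130)
C*(-32) = (2371/9435)*(-32) = -75872/9435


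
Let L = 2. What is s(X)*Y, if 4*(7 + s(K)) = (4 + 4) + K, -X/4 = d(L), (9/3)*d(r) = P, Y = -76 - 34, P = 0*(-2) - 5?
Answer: 1100/3 ≈ 366.67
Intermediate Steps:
P = -5 (P = 0 - 5 = -5)
Y = -110
d(r) = -5/3 (d(r) = (1/3)*(-5) = -5/3)
X = 20/3 (X = -4*(-5/3) = 20/3 ≈ 6.6667)
s(K) = -5 + K/4 (s(K) = -7 + ((4 + 4) + K)/4 = -7 + (8 + K)/4 = -7 + (2 + K/4) = -5 + K/4)
s(X)*Y = (-5 + (1/4)*(20/3))*(-110) = (-5 + 5/3)*(-110) = -10/3*(-110) = 1100/3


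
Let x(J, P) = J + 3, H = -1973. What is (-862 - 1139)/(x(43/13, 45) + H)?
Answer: 26013/25567 ≈ 1.0174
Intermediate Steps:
x(J, P) = 3 + J
(-862 - 1139)/(x(43/13, 45) + H) = (-862 - 1139)/((3 + 43/13) - 1973) = -2001/((3 + 43*(1/13)) - 1973) = -2001/((3 + 43/13) - 1973) = -2001/(82/13 - 1973) = -2001/(-25567/13) = -2001*(-13/25567) = 26013/25567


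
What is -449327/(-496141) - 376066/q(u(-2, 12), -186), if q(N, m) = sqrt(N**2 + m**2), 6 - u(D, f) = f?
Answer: 449327/496141 - 188033*sqrt(962)/2886 ≈ -2019.9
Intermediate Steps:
u(D, f) = 6 - f
-449327/(-496141) - 376066/q(u(-2, 12), -186) = -449327/(-496141) - 376066/sqrt((6 - 1*12)**2 + (-186)**2) = -449327*(-1/496141) - 376066/sqrt((6 - 12)**2 + 34596) = 449327/496141 - 376066/sqrt((-6)**2 + 34596) = 449327/496141 - 376066/sqrt(36 + 34596) = 449327/496141 - 376066*sqrt(962)/5772 = 449327/496141 - 188033*sqrt(962)/2886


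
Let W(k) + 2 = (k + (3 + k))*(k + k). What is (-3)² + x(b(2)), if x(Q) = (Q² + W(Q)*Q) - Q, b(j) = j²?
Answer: 365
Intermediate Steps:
W(k) = -2 + 2*k*(3 + 2*k) (W(k) = -2 + (k + (3 + k))*(k + k) = -2 + (3 + 2*k)*(2*k) = -2 + 2*k*(3 + 2*k))
x(Q) = Q² - Q + Q*(-2 + 4*Q² + 6*Q) (x(Q) = (Q² + (-2 + 4*Q² + 6*Q)*Q) - Q = (Q² + Q*(-2 + 4*Q² + 6*Q)) - Q = Q² - Q + Q*(-2 + 4*Q² + 6*Q))
(-3)² + x(b(2)) = (-3)² + 2²*(-3 + 4*(2²)² + 7*2²) = 9 + 4*(-3 + 4*4² + 7*4) = 9 + 4*(-3 + 4*16 + 28) = 9 + 4*(-3 + 64 + 28) = 9 + 4*89 = 9 + 356 = 365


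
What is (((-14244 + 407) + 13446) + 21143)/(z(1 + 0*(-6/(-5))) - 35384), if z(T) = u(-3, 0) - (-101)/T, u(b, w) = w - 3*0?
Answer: -20752/35283 ≈ -0.58816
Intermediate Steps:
u(b, w) = w (u(b, w) = w + 0 = w)
z(T) = 101/T (z(T) = 0 - (-101)/T = 0 + 101/T = 101/T)
(((-14244 + 407) + 13446) + 21143)/(z(1 + 0*(-6/(-5))) - 35384) = (((-14244 + 407) + 13446) + 21143)/(101/(1 + 0*(-6/(-5))) - 35384) = ((-13837 + 13446) + 21143)/(101/(1 + 0*(-6*(-1/5))) - 35384) = (-391 + 21143)/(101/(1 + 0*(6/5)) - 35384) = 20752/(101/(1 + 0) - 35384) = 20752/(101/1 - 35384) = 20752/(101*1 - 35384) = 20752/(101 - 35384) = 20752/(-35283) = 20752*(-1/35283) = -20752/35283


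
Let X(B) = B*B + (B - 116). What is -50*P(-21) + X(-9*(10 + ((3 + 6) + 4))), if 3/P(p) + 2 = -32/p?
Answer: 42841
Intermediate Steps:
P(p) = 3/(-2 - 32/p)
X(B) = -116 + B + B**2 (X(B) = B**2 + (-116 + B) = -116 + B + B**2)
-50*P(-21) + X(-9*(10 + ((3 + 6) + 4))) = -(-150)*(-21)/(32 + 2*(-21)) + (-116 - 9*(10 + ((3 + 6) + 4)) + (-9*(10 + ((3 + 6) + 4)))**2) = -(-150)*(-21)/(32 - 42) + (-116 - 9*(10 + (9 + 4)) + (-9*(10 + (9 + 4)))**2) = -(-150)*(-21)/(-10) + (-116 - 9*(10 + 13) + (-9*(10 + 13))**2) = -(-150)*(-21)*(-1)/10 + (-116 - 9*23 + (-9*23)**2) = -50*(-63/10) + (-116 - 207 + (-207)**2) = 315 + (-116 - 207 + 42849) = 315 + 42526 = 42841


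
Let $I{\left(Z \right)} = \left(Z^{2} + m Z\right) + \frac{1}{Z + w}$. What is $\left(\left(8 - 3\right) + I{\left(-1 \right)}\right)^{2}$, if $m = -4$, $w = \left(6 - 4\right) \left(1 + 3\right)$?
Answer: $\frac{5041}{49} \approx 102.88$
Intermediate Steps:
$w = 8$ ($w = 2 \cdot 4 = 8$)
$I{\left(Z \right)} = Z^{2} + \frac{1}{8 + Z} - 4 Z$ ($I{\left(Z \right)} = \left(Z^{2} - 4 Z\right) + \frac{1}{Z + 8} = \left(Z^{2} - 4 Z\right) + \frac{1}{8 + Z} = Z^{2} + \frac{1}{8 + Z} - 4 Z$)
$\left(\left(8 - 3\right) + I{\left(-1 \right)}\right)^{2} = \left(\left(8 - 3\right) + \frac{1 + \left(-1\right)^{3} - -32 + 4 \left(-1\right)^{2}}{8 - 1}\right)^{2} = \left(\left(8 - 3\right) + \frac{1 - 1 + 32 + 4 \cdot 1}{7}\right)^{2} = \left(5 + \frac{1 - 1 + 32 + 4}{7}\right)^{2} = \left(5 + \frac{1}{7} \cdot 36\right)^{2} = \left(5 + \frac{36}{7}\right)^{2} = \left(\frac{71}{7}\right)^{2} = \frac{5041}{49}$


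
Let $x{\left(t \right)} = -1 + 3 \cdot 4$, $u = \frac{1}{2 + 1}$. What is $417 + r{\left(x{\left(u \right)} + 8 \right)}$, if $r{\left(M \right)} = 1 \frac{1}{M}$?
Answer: $\frac{7924}{19} \approx 417.05$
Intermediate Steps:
$u = \frac{1}{3} \approx 0.33333$
$x{\left(t \right)} = 11$ ($x{\left(t \right)} = -1 + 12 = 11$)
$r{\left(M \right)} = \frac{1}{M}$
$417 + r{\left(x{\left(u \right)} + 8 \right)} = 417 + \frac{1}{11 + 8} = 417 + \frac{1}{19} = \frac{7924}{19}$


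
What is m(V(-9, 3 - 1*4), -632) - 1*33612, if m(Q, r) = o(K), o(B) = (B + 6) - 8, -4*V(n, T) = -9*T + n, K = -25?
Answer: -33639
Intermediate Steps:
V(n, T) = -n/4 + 9*T/4 (V(n, T) = -(-9*T + n)/4 = -(n - 9*T)/4 = -n/4 + 9*T/4)
o(B) = -2 + B (o(B) = (6 + B) - 8 = -2 + B)
m(Q, r) = -27 (m(Q, r) = -2 - 25 = -27)
m(V(-9, 3 - 1*4), -632) - 1*33612 = -27 - 1*33612 = -27 - 33612 = -33639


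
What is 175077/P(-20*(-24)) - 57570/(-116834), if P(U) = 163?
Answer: 10232165064/9521971 ≈ 1074.6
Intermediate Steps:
175077/P(-20*(-24)) - 57570/(-116834) = 175077/163 - 57570/(-116834) = 175077*(1/163) - 57570*(-1/116834) = 175077/163 + 28785/58417 = 10232165064/9521971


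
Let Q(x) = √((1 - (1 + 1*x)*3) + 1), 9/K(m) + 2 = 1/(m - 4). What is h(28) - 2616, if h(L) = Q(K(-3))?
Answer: -2616 + √290/5 ≈ -2612.6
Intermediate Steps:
K(m) = 9/(-2 + 1/(-4 + m)) (K(m) = 9/(-2 + 1/(m - 4)) = 9/(-2 + 1/(-4 + m)))
Q(x) = √(-1 - 3*x) (Q(x) = √((1 - (1 + x)*3) + 1) = √((1 - (3 + 3*x)) + 1) = √((1 + (-3 - 3*x)) + 1) = √((-2 - 3*x) + 1) = √(-1 - 3*x))
h(L) = √290/5 (h(L) = √(-1 - 27*(4 - 1*(-3))/(-9 + 2*(-3))) = √(-1 - 27*(4 + 3)/(-9 - 6)) = √(-1 - 27*7/(-15)) = √(-1 - 27*(-1)*7/15) = √(-1 - 3*(-21/5)) = √(-1 + 63/5) = √(58/5) = √290/5)
h(28) - 2616 = √290/5 - 2616 = -2616 + √290/5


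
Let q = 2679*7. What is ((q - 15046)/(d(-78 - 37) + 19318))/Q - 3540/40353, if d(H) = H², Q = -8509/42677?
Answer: -2454749044849/3724694713537 ≈ -0.65905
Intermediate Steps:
Q = -8509/42677 (Q = -8509*1/42677 = -8509/42677 ≈ -0.19938)
q = 18753
((q - 15046)/(d(-78 - 37) + 19318))/Q - 3540/40353 = ((18753 - 15046)/((-78 - 37)² + 19318))/(-8509/42677) - 3540/40353 = (3707/((-115)² + 19318))*(-42677/8509) - 3540*1/40353 = (3707/(13225 + 19318))*(-42677/8509) - 1180/13451 = (3707/32543)*(-42677/8509) - 1180/13451 = -158203639/276908387 - 1180/13451 = -2454749044849/3724694713537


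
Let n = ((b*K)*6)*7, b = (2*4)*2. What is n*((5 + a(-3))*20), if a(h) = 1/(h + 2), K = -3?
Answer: -161280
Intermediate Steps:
a(h) = 1/(2 + h)
b = 16 (b = 8*2 = 16)
n = -2016 (n = ((16*(-3))*6)*7 = -48*6*7 = -288*7 = -2016)
n*((5 + a(-3))*20) = -2016*(5 + 1/(2 - 3))*20 = -2016*(5 + 1/(-1))*20 = -2016*(5 - 1)*20 = -8064*20 = -2016*80 = -161280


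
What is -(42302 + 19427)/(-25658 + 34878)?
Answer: -61729/9220 ≈ -6.6951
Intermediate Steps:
-(42302 + 19427)/(-25658 + 34878) = -61729/9220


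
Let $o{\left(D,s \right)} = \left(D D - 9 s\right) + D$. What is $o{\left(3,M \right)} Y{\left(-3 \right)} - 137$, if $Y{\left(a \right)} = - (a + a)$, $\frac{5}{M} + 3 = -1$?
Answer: $\frac{5}{2} \approx 2.5$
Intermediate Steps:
$M = - \frac{5}{4}$ ($M = \frac{5}{-3 - 1} = \frac{5}{-4} = 5 \left(- \frac{1}{4}\right) = - \frac{5}{4} \approx -1.25$)
$o{\left(D,s \right)} = D + D^{2} - 9 s$ ($o{\left(D,s \right)} = \left(D^{2} - 9 s\right) + D = D + D^{2} - 9 s$)
$Y{\left(a \right)} = - 2 a$
$o{\left(3,M \right)} Y{\left(-3 \right)} - 137 = \left(3 + 3^{2} - - \frac{45}{4}\right) \left(\left(-2\right) \left(-3\right)\right) - 137 = \left(3 + 9 + \frac{45}{4}\right) 6 - 137 = \frac{93}{4} \cdot 6 - 137 = \frac{279}{2} - 137 = \frac{5}{2}$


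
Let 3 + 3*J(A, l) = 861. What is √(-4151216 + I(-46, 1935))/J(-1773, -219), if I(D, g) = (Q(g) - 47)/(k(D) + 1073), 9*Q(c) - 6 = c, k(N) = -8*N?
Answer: I*√641151141906/112398 ≈ 7.124*I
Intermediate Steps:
Q(c) = ⅔ + c/9
J(A, l) = 286 (J(A, l) = -1 + (⅓)*861 = -1 + 287 = 286)
I(D, g) = (-139/3 + g/9)/(1073 - 8*D) (I(D, g) = ((⅔ + g/9) - 47)/(-8*D + 1073) = (-139/3 + g/9)/(1073 - 8*D))
√(-4151216 + I(-46, 1935))/J(-1773, -219) = √(-4151216 + (417 - 1*1935)/(9*(-1073 + 8*(-46))))/286 = √(-4151216 + (417 - 1935)/(9*(-1073 - 368)))*(1/286) = √(-4151216 + (⅑)*(-1518)/(-1441))*(1/286) = √(-4151216 + (⅑)*(-1/1441)*(-1518))*(1/286) = √(-4151216 + 46/393)*(1/286) = √(-1631427842/393)*(1/286) = (I*√641151141906/393)*(1/286) = I*√641151141906/112398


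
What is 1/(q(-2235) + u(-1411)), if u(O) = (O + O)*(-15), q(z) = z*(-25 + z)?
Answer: 1/5093430 ≈ 1.9633e-7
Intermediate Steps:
u(O) = -30*O (u(O) = (2*O)*(-15) = -30*O)
1/(q(-2235) + u(-1411)) = 1/(-2235*(-25 - 2235) - 30*(-1411)) = 1/(-2235*(-2260) + 42330) = 1/(5051100 + 42330) = 1/5093430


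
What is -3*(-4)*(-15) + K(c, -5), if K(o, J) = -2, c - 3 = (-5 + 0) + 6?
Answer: -182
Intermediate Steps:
c = 4 (c = 3 + ((-5 + 0) + 6) = 3 + (-5 + 6) = 3 + 1 = 4)
-3*(-4)*(-15) + K(c, -5) = -3*(-4)*(-15) - 2 = 12*(-15) - 2 = -180 - 2 = -182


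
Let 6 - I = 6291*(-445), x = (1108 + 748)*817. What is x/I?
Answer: 1516352/2799501 ≈ 0.54165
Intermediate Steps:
x = 1516352 (x = 1856*817 = 1516352)
I = 2799501 (I = 6 - 6291*(-445) = 6 - 1*(-2799495) = 6 + 2799495 = 2799501)
x/I = 1516352/2799501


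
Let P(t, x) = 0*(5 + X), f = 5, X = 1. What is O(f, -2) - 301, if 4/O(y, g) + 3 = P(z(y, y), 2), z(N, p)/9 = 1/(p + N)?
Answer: -907/3 ≈ -302.33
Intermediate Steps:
z(N, p) = 9/(N + p) (z(N, p) = 9/(p + N) = 9/(N + p))
P(t, x) = 0 (P(t, x) = 0*(5 + 1) = 0*6 = 0)
O(y, g) = -4/3 (O(y, g) = 4/(-3 + 0) = 4/(-3) = 4*(-1/3) = -4/3)
O(f, -2) - 301 = -4/3 - 301 = -907/3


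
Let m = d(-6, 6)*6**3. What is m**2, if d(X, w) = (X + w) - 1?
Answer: 46656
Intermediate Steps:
d(X, w) = -1 + X + w
m = -216 (m = (-1 - 6 + 6)*6**3 = -1*216 = -216)
m**2 = (-216)**2 = 46656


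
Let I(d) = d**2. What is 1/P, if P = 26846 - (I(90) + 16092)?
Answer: 1/2654 ≈ 0.00037679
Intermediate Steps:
P = 2654 (P = 26846 - (90**2 + 16092) = 26846 - (8100 + 16092) = 26846 - 1*24192 = 26846 - 24192 = 2654)
1/P = 1/2654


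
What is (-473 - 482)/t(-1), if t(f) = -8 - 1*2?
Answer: 191/2 ≈ 95.500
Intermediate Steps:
t(f) = -10 (t(f) = -8 - 2 = -10)
(-473 - 482)/t(-1) = (-473 - 482)/(-10) = -955*(-1/10) = 191/2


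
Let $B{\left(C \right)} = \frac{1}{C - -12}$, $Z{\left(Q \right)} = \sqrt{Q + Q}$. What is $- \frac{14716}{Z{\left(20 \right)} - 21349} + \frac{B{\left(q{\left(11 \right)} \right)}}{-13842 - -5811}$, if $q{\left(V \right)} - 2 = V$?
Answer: $\frac{21025801410113}{30503060504925} + \frac{29432 \sqrt{10}}{455779761} \approx 0.68951$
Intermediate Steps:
$q{\left(V \right)} = 2 + V$
$Z{\left(Q \right)} = \sqrt{2} \sqrt{Q}$ ($Z{\left(Q \right)} = \sqrt{2 Q} = \sqrt{2} \sqrt{Q}$)
$B{\left(C \right)} = \frac{1}{12 + C}$ ($B{\left(C \right)} = \frac{1}{C + \left(-50 + 62\right)} = \frac{1}{C + 12} = \frac{1}{12 + C}$)
$- \frac{14716}{Z{\left(20 \right)} - 21349} + \frac{B{\left(q{\left(11 \right)} \right)}}{-13842 - -5811} = - \frac{14716}{\sqrt{2} \sqrt{20} - 21349} + \frac{1}{\left(12 + \left(2 + 11\right)\right) \left(-13842 - -5811\right)} = - \frac{14716}{\sqrt{2} \cdot 2 \sqrt{5} - 21349} + \frac{1}{\left(12 + 13\right) \left(-13842 + 5811\right)} = - \frac{14716}{2 \sqrt{10} - 21349} + \frac{1}{25 \left(-8031\right)} = - \frac{14716}{-21349 + 2 \sqrt{10}} + \frac{1}{25} \left(- \frac{1}{8031}\right) = - \frac{14716}{-21349 + 2 \sqrt{10}} - \frac{1}{200775} = - \frac{1}{200775} - \frac{14716}{-21349 + 2 \sqrt{10}}$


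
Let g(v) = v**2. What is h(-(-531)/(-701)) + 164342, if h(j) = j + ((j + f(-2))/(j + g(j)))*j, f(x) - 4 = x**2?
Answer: 19588104847/119170 ≈ 1.6437e+5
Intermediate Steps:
f(x) = 4 + x**2
h(j) = j + j*(8 + j)/(j + j**2) (h(j) = j + ((j + (4 + (-2)**2))/(j + j**2))*j = j + ((j + (4 + 4))/(j + j**2))*j = j + ((j + 8)/(j + j**2))*j = j + ((8 + j)/(j + j**2))*j = j + j*(8 + j)/(j + j**2))
h(-(-531)/(-701)) + 164342 = (8 + (-(-531)/(-701))**2 + 2*(-(-531)/(-701)))/(1 - (-531)/(-701)) + 164342 = (8 + (-(-531)*(-1)/701)**2 + 2*(-(-531)*(-1)/701))/(1 - (-531)*(-1)/701) + 164342 = (8 + (-1*531/701)**2 + 2*(-1*531/701))/(1 - 1*531/701) + 164342 = (8 + (-531/701)**2 + 2*(-531/701))/(1 - 531/701) + 164342 = (8 + 281961/491401 - 1062/701)/(170/701) + 164342 = (701/170)*(3468707/491401) + 164342 = 3468707/119170 + 164342 = 19588104847/119170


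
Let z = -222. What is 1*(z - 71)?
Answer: -293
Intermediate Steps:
1*(z - 71) = 1*(-222 - 71) = 1*(-293) = -293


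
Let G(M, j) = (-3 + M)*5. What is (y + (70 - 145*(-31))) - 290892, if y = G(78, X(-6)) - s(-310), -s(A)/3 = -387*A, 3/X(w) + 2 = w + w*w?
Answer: 73958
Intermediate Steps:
X(w) = 3/(-2 + w + w²) (X(w) = 3/(-2 + (w + w*w)) = 3/(-2 + (w + w²)) = 3/(-2 + w + w²))
G(M, j) = -15 + 5*M
s(A) = 1161*A (s(A) = -(-1161)*A = 1161*A)
y = 360285 (y = (-15 + 5*78) - 1161*(-310) = (-15 + 390) - 1*(-359910) = 375 + 359910 = 360285)
(y + (70 - 145*(-31))) - 290892 = (360285 + (70 - 145*(-31))) - 290892 = (360285 + (70 + 4495)) - 290892 = (360285 + 4565) - 290892 = 364850 - 290892 = 73958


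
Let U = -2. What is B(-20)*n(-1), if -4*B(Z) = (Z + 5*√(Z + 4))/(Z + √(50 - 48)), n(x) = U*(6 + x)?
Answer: 500/199 - 500*I/199 + 25*√2/199 - 25*I*√2/199 ≈ 2.6902 - 2.6902*I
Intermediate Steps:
n(x) = -12 - 2*x (n(x) = -2*(6 + x) = -12 - 2*x)
B(Z) = -(Z + 5*√(4 + Z))/(4*(Z + √2)) (B(Z) = -(Z + 5*√(Z + 4))/(4*(Z + √(50 - 48))) = -(Z + 5*√(4 + Z))/(4*(Z + √2)))
B(-20)*n(-1) = ((-1*(-20) - 5*√(4 - 20))/(4*(-20 + √2)))*(-12 - 2*(-1)) = ((20 - 20*I)/(4*(-20 + √2)))*(-12 + 2) = ((20 - 20*I)/(4*(-20 + √2)))*(-10) = -5*(20 - 20*I)/(2*(-20 + √2))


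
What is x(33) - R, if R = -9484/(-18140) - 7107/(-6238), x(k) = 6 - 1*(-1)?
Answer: 151004767/28289330 ≈ 5.3379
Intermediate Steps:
x(k) = 7 (x(k) = 6 + 1 = 7)
R = 47020543/28289330 (R = -9484*(-1/18140) - 7107*(-1/6238) = 2371/4535 + 7107/6238 = 47020543/28289330 ≈ 1.6621)
x(33) - R = 7 - 1*47020543/28289330 = 7 - 47020543/28289330 = 151004767/28289330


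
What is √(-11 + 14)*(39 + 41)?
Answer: 80*√3 ≈ 138.56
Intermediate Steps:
√(-11 + 14)*(39 + 41) = √3*80 = 80*√3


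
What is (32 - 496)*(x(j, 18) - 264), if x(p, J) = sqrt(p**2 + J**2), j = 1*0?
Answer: 114144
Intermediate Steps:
j = 0
x(p, J) = sqrt(J**2 + p**2)
(32 - 496)*(x(j, 18) - 264) = (32 - 496)*(sqrt(18**2 + 0**2) - 264) = -464*(sqrt(324 + 0) - 264) = -464*(sqrt(324) - 264) = -464*(18 - 264) = -464*(-246) = 114144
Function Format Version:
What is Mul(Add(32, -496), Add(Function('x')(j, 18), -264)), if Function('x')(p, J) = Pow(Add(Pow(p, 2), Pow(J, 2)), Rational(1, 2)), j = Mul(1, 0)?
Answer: 114144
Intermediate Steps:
j = 0
Function('x')(p, J) = Pow(Add(Pow(J, 2), Pow(p, 2)), Rational(1, 2))
Mul(Add(32, -496), Add(Function('x')(j, 18), -264)) = Mul(Add(32, -496), Add(Pow(Add(Pow(18, 2), Pow(0, 2)), Rational(1, 2)), -264)) = Mul(-464, Add(Pow(Add(324, 0), Rational(1, 2)), -264)) = Mul(-464, Add(Pow(324, Rational(1, 2)), -264)) = Mul(-464, Add(18, -264)) = Mul(-464, -246) = 114144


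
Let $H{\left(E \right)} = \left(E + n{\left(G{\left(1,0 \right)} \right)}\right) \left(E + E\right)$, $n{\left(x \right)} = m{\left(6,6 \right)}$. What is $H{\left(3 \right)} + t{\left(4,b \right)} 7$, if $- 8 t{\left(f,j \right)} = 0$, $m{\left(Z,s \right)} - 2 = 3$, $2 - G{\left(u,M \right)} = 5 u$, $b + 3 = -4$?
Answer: $48$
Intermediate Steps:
$b = -7$ ($b = -3 - 4 = -7$)
$G{\left(u,M \right)} = 2 - 5 u$
$m{\left(Z,s \right)} = 5$ ($m{\left(Z,s \right)} = 2 + 3 = 5$)
$t{\left(f,j \right)} = 0$ ($t{\left(f,j \right)} = \left(- \frac{1}{8}\right) 0 = 0$)
$n{\left(x \right)} = 5$
$H{\left(E \right)} = 2 E \left(5 + E\right)$ ($H{\left(E \right)} = \left(E + 5\right) \left(E + E\right) = \left(5 + E\right) 2 E = 2 E \left(5 + E\right)$)
$H{\left(3 \right)} + t{\left(4,b \right)} 7 = 2 \cdot 3 \left(5 + 3\right) + 0 \cdot 7 = 2 \cdot 3 \cdot 8 + 0 = 48 + 0 = 48$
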